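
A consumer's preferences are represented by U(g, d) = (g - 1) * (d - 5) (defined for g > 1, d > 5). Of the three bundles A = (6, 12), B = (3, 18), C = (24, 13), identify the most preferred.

Bundle C

Evaluate utility at each bundle:
U(A) = 35.
U(B) = 26.
U(C) = 184.
Highest utility is C, so C ≻ A ≻ B.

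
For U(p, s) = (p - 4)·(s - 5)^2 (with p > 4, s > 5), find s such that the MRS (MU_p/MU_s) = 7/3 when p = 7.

s = 19

MU_p = (s−5)^2, MU_s = 2·(p−4)·(s−5).
MRS = (1/2)·(s−5)/(p−4).
Substitute p = 7: MRS = (s − 5)/6. Setting this equal to 7/3 gives s − 5 = (7/3)·6 = 14, so s = 19.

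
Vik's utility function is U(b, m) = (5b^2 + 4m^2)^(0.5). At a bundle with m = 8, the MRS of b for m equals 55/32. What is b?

b = 11

For CES with ρ = 2, MRS = (5/4)·(m/b)^(-1).
Setting (5/4)·(8/b)^(-1) = 55/32 gives (8/b)^(-1) = 1.375, so 8/b = 8/11 and b = 11.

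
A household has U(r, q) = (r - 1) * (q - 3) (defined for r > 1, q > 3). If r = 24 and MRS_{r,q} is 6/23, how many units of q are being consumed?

q = 9

MU_r = (q−3), MU_q = (r−1).
MRS = (q−3)/(r−1).
Substitute r = 24: MRS = (q − 3)/23. Setting this equal to 6/23 gives q − 3 = (6/23)·23 = 6, so q = 9.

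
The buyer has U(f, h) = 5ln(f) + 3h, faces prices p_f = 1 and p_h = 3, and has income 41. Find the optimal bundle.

MU_f = 5/f, MU_h = 3.
MRS = 5/f ÷ 3.
Tangency: set MRS = p_f/p_h = 1/3.
MRS depends only on f: (5/3)/f = 1/3 ⇒ f* = (5/3)/(1/3) = 5.
From the budget, 3·h = 41 − 1·5 = 36, so h* = 12.

f* = 5, h* = 12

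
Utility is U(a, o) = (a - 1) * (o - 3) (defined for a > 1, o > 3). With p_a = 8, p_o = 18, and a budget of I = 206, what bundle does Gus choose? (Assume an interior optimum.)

MU_a = (o−3), MU_o = (a−1).
MRS = (o−3)/(a−1).
Tangency: set MRS = p_a/p_o = 8/18 = 4/9.
So (o − 3)/(a − 1) = 4/9, i.e. (o − 3) = (4/9)·(a − 1).
Rewrite the budget in excess-of-subsistence terms: 8·(a − 1) + 18·(o − 3) = 206 − 8·1 − 18·3 = 144.
Substituting, 16·(a − 1) = 144, so a − 1 = 9 and a* = 10.
Then o − 3 = (4/9)·9 = 4, so o* = 7.

a* = 10, o* = 7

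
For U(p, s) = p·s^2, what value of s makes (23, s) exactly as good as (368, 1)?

s = 4

U(368, 1) = 368.
Set U(23, s) = 368 and solve.
With p = 23: s^2 = 368/23 = 16; taking the square root, s = 4.
Check: U(23, 4) = 368.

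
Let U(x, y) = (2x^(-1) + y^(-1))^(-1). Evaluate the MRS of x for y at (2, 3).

MRS = 4.5

For CES with ρ = -1, MRS = (2/1)·(y/x)^2.
At (2, 3): MRS = 4.5.
The indifference curve has slope −4.5 at this bundle.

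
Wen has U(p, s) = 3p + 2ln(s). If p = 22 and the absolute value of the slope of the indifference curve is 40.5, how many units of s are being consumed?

MU_p = 3, MU_s = 2/s.
MRS = 3 ÷ (2/s).
MRS depends only on s: 1.5·s = 40.5 ⇒ s = 40.5/1.5 = 27.

s = 27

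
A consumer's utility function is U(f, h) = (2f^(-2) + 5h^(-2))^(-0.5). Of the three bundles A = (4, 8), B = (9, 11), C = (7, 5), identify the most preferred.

Bundle B

Evaluate utility at each bundle:
U(A) = 2.219.
U(B) = 3.892.
U(C) = 2.038.
Highest utility is B, so B ≻ A ≻ C.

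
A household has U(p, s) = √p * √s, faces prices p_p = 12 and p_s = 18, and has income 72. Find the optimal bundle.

MU_p = 0.5·p^(-0.5)·√s and MU_s = 0.5·√p·s^(-0.5).
MRS = MU_p/MU_s = s/p.
Tangency: set MRS = p_p/p_s = 12/18 = 2/3.
So s/p = 2/3, i.e. s = (2/3)·p.
Substitute into the budget 12·p + 18·s = 72: 24·p = 72, so p* = 3.
Then s* = (2/3)·3 = 2.

p* = 3, s* = 2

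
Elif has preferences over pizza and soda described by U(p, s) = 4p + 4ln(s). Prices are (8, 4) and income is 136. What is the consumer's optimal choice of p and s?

MU_p = 4, MU_s = 4/s.
MRS = 4 ÷ (4/s).
Tangency: set MRS = p_p/p_s = 8/4 = 2.
MRS depends only on s: s = 2 ⇒ s* = 2.
From the budget, 8·p = 136 − 4·2 = 128, so p* = 16.

p* = 16, s* = 2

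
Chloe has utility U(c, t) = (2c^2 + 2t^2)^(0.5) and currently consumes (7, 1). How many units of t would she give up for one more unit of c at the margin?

MRS = 7

For CES with ρ = 2, MRS = (t/c)^(-1).
At (7, 1): MRS = 7.
That is, one extra unit of c is worth 7 units of t at the margin.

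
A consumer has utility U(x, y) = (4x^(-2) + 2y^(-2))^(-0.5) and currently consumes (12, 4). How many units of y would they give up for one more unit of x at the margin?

MRS = 2/27

For CES with ρ = -2, MRS = (4/2)·(y/x)^3.
At (12, 4): MRS = 2/27.
The indifference curve has slope −2/27 at this bundle.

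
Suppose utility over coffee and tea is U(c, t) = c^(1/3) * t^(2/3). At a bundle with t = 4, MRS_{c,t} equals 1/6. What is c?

c = 12

MU_c = 1/3·c^(-2/3)·t^(2/3) and MU_t = 2/3·c^(1/3)·t^(-1/3).
MRS = MU_c/MU_t = (0.5)·t/c.
Substitute t = 4: MRS = 2/c. Setting 2/c = 1/6 gives c = 2/(1/6) = 12.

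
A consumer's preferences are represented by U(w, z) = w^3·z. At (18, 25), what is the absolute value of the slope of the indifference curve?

MU_w = 3·w^2·z and MU_z = w^3.
MRS = MU_w/MU_z = (3/1)·z/w.
At (18, 25): MRS = 25/6.
So at (18, 25) the consumer would give up 25/6 units of z for one more unit of w.

MRS = 25/6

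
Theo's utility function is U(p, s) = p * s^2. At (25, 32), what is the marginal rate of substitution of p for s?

MU_p = s^2 and MU_s = 2·p·s.
MRS = MU_p/MU_s = (1/2)·s/p.
At (25, 32): MRS = 16/25.
So at (25, 32) the consumer would give up 16/25 units of s for one more unit of p.

MRS = 16/25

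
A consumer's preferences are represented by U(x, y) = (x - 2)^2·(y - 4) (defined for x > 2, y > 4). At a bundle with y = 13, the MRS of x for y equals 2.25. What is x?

x = 10

MU_x = 2·(x−2)·(y−4), MU_y = (x−2)^2.
MRS = (2/1)·(y−4)/(x−2).
Substitute y = 13: MRS = 18/(x − 2). Setting this equal to 2.25 gives x − 2 = 18/2.25 = 8, so x = 10.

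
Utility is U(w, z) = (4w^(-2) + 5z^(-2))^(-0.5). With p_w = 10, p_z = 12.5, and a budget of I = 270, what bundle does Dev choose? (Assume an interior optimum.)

For CES with ρ = -2, MRS = (4/5)·(z/w)^3.
Tangency: set MRS = p_w/p_z = 10/12.5 = 0.8.
So (z/w)^3 = 1; taking the cube root, z/w = 1, i.e. z = w.
Substitute into the budget 10·w + 12.5·z = 270: 22.5·w = 270, so w* = 12 and z* = 12.

w* = 12, z* = 12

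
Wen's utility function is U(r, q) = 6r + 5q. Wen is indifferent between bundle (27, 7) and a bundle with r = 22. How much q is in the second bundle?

U(27, 7) = 197.
Set U(22, q) = 197 and solve.
6·22 + 5q = 197 ⇒ 5q = 65 ⇒ q = 13.
Check: U(22, 13) = 197.

q = 13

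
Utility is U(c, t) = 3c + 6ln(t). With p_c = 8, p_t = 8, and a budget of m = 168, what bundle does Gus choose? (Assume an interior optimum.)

c* = 19, t* = 2

MU_c = 3, MU_t = 6/t.
MRS = 3 ÷ (6/t).
Tangency: set MRS = p_c/p_t = 8/8 = 1.
MRS depends only on t: 0.5·t = 1 ⇒ t* = 1/0.5 = 2.
From the budget, 8·c = 168 − 8·2 = 152, so c* = 19.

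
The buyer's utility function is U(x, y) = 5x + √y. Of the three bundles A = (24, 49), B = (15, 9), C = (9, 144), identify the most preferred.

Evaluate utility at each bundle:
U(A) = 127.000.
U(B) = 78.000.
U(C) = 57.000.
Highest utility is A, so A ≻ B ≻ C.

Bundle A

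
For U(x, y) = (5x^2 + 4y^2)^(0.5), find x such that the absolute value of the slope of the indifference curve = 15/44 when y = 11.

For CES with ρ = 2, MRS = (5/4)·(y/x)^(-1).
Setting (5/4)·(11/x)^(-1) = 15/44 gives (11/x)^(-1) = 3/11, so 11/x = 11/3 and x = 3.

x = 3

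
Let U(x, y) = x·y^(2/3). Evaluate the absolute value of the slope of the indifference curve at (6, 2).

MU_x = y^(2/3) and MU_y = 2/3·x·y^(-1/3).
MRS = MU_x/MU_y = (1.5)·y/x.
At (6, 2): MRS = 0.5.
So at (6, 2) the consumer would give up 0.5 units of y for one more unit of x.

MRS = 0.5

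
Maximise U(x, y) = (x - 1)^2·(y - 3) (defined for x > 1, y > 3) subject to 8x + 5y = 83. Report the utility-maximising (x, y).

MU_x = 2·(x−1)·(y−3), MU_y = (x−1)^2.
MRS = (2/1)·(y−3)/(x−1).
Tangency: set MRS = p_x/p_y = 8/5 = 1.6.
So (2/1)·(y − 3)/(x − 1) = 1.6, i.e. (y − 3) = 0.8·(x − 1).
Rewrite the budget in excess-of-subsistence terms: 8·(x − 1) + 5·(y − 3) = 83 − 8·1 − 5·3 = 60.
Substituting, 12·(x − 1) = 60, so x − 1 = 5 and x* = 6.
Then y − 3 = 0.8·5 = 4, so y* = 7.

x* = 6, y* = 7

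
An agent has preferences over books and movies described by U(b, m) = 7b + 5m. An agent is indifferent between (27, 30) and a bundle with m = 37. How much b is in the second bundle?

U(27, 30) = 339.
Set U(b, 37) = 339 and solve.
7b + 5·37 = 339 ⇒ 7b = 154 ⇒ b = 22.
Check: U(22, 37) = 339.

b = 22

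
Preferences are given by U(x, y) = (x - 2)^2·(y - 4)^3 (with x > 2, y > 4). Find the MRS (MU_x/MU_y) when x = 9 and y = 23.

MU_x = 2·(x−2)·(y−4)^3, MU_y = 3·(x−2)^2·(y−4)^2.
MRS = (2/3)·(y−4)/(x−2).
At (9, 23): MRS = 38/21.
That is, one extra unit of x is worth 38/21 units of y at the margin.

MRS = 38/21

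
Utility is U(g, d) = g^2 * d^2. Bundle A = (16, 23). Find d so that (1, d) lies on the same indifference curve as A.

U(16, 23) = 135424.
Set U(1, d) = 135424 and solve.
With g = 1: 1^2 = 1, so d^2 = 135424/1 = 135424; taking the square root, d = 368.
Check: U(1, 368) = 135424.

d = 368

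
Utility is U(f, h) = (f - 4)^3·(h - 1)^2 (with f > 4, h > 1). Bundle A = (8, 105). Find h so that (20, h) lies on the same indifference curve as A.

U(8, 105) = 692224.
Set U(20, h) = 692224 and solve.
With f = 20: (20 − 4)^3 = 4096, so (h − 1)^2 = 692224/4096 = 169.
Taking the square root (with h > 1): h − 1 = 13, so h = 14.
Check: U(20, 14) = 692224.

h = 14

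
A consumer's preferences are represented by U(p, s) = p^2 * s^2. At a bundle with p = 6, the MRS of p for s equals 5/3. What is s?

MU_p = 2·p·s^2 and MU_s = 2·p^2·s.
MRS = MU_p/MU_s = s/p.
Substitute p = 6: MRS = s/6. Setting s/6 = 5/3 gives s = (5/3)·6 = 10.

s = 10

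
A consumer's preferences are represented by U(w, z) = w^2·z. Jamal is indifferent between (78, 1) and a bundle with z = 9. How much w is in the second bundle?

w = 26

U(78, 1) = 6084.
Set U(w, 9) = 6084 and solve.
With z = 9: w^2 = 6084/9 = 676; taking the square root, w = 26.
Check: U(26, 9) = 6084.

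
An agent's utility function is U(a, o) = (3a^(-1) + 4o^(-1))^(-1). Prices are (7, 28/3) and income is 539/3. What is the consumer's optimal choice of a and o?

For CES with ρ = -1, MRS = (3/4)·(o/a)^2.
Tangency: set MRS = p_a/p_o = 7/(28/3) = 0.75.
So (o/a)^2 = 1; taking the square root, o/a = 1, i.e. o = a.
Substitute into the budget 7·a + (28/3)·o = 539/3: (49/3)·a = 539/3, so a* = 11 and o* = 11.

a* = 11, o* = 11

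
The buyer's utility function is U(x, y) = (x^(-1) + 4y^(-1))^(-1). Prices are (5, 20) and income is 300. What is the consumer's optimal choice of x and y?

x* = 12, y* = 12

For CES with ρ = -1, MRS = (1/4)·(y/x)^2.
Tangency: set MRS = p_x/p_y = 5/20 = 0.25.
So (y/x)^2 = 1; taking the square root, y/x = 1, i.e. y = x.
Substitute into the budget 5·x + 20·y = 300: 25·x = 300, so x* = 12 and y* = 12.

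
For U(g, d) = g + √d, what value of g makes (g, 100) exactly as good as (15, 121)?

U(15, 121) = 26.
Set U(g, 100) = 26 and solve.
With d = 100: √100 = 10, so g = 26 − 10 = 16.
Check: U(16, 100) = 26.

g = 16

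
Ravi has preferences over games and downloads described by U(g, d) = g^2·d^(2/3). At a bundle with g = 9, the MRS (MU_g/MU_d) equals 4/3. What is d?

MU_g = 2·g·d^(2/3) and MU_d = 2/3·g^2·d^(-1/3).
MRS = MU_g/MU_d = (3)·d/g.
Substitute g = 9: MRS = d/3. Setting d/3 = 4/3 gives d = (4/3)·3 = 4.

d = 4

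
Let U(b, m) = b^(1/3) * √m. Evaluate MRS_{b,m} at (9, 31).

MU_b = 1/3·b^(-2/3)·√m and MU_m = 0.5·b^(1/3)·m^(-0.5).
MRS = MU_b/MU_m = (2/3)·m/b.
At (9, 31): MRS = 62/27.
So at (9, 31) the consumer would give up 62/27 units of m for one more unit of b.

MRS = 62/27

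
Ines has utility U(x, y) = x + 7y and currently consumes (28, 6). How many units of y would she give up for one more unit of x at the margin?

MU_x = 1, MU_y = 7, so MRS = 1/7 at every bundle.
At (28, 6): MRS = 1/7.
So at (28, 6) the consumer would give up 1/7 units of y for one more unit of x.

MRS = 1/7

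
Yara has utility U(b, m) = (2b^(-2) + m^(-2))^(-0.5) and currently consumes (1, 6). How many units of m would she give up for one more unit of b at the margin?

MRS = 432

For CES with ρ = -2, MRS = (2/1)·(m/b)^3.
At (1, 6): MRS = 432.
That is, one extra unit of b is worth 432 units of m at the margin.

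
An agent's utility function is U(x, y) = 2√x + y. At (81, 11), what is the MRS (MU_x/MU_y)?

MU_x = 2/(2√x), MU_y = 1.
MRS = 2/(2√x) ÷ 1.
At (81, 11): MRS = 1/9.
The indifference curve has slope −1/9 at this bundle.

MRS = 1/9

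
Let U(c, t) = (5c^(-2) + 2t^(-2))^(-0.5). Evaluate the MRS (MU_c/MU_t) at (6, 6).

For CES with ρ = -2, MRS = (5/2)·(t/c)^3.
At (6, 6): MRS = 2.5.
So at (6, 6) the consumer would give up 2.5 units of t for one more unit of c.

MRS = 2.5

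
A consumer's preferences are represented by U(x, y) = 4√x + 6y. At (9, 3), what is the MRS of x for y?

MU_x = 4/(2√x), MU_y = 6.
MRS = 4/(2√x) ÷ 6.
At (9, 3): MRS = 1/9.
The indifference curve has slope −1/9 at this bundle.

MRS = 1/9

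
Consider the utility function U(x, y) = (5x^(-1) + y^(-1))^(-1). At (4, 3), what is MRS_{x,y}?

MRS = 45/16

For CES with ρ = -1, MRS = (5/1)·(y/x)^2.
At (4, 3): MRS = 45/16.
So at (4, 3) the consumer would give up 45/16 units of y for one more unit of x.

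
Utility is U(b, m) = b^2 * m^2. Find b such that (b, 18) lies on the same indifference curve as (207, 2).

U(207, 2) = 171396.
Set U(b, 18) = 171396 and solve.
With m = 18: 18^2 = 324, so b^2 = 171396/324 = 529; taking the square root, b = 23.
Check: U(23, 18) = 171396.

b = 23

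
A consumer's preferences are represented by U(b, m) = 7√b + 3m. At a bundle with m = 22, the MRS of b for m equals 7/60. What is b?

MU_b = 7/(2√b), MU_m = 3.
MRS = 7/(2√b) ÷ 3.
MRS depends only on b: (7/6)/√b = 7/60 ⇒ √b = (7/6)/(7/60) = 10 ⇒ b = 100.

b = 100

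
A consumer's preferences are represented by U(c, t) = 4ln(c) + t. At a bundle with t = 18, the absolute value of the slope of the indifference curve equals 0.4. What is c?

c = 10

MU_c = 4/c, MU_t = 1.
MRS = 4/c ÷ 1.
MRS depends only on c: 4/c = 0.4 ⇒ c = 4/0.4 = 10.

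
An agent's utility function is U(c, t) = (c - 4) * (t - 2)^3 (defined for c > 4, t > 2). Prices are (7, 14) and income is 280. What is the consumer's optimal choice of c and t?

MU_c = (t−2)^3, MU_t = 3·(c−4)·(t−2)^2.
MRS = (1/3)·(t−2)/(c−4).
Tangency: set MRS = p_c/p_t = 7/14 = 0.5.
So (1/3)·(t − 2)/(c − 4) = 0.5, i.e. (t − 2) = 1.5·(c − 4).
Rewrite the budget in excess-of-subsistence terms: 7·(c − 4) + 14·(t − 2) = 280 − 7·4 − 14·2 = 224.
Substituting, 28·(c − 4) = 224, so c − 4 = 8 and c* = 12.
Then t − 2 = 1.5·8 = 12, so t* = 14.

c* = 12, t* = 14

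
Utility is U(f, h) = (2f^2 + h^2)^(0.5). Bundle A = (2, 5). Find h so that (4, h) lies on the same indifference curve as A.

h = 1

U depends on (f, h) only through S = 2f^2 + h^2, so equal utility means equal S. At (2, 5): S = 33.
With f = 4: 2·4^2 = 32, so h^2 = 33 − 32 = 1.
Hence h = √1 = 1.
Check: U(4, 1) = 5.7446.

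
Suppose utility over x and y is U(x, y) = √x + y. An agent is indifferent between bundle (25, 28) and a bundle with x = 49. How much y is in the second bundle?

y = 26

U(25, 28) = 33.
Set U(49, y) = 33 and solve.
With x = 49: √49 = 7, so y = 33 − 7 = 26.
Check: U(49, 26) = 33.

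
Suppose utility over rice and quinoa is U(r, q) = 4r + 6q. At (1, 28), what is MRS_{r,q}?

MU_r = 4, MU_q = 6, so MRS = 4/6 = 2/3 at every bundle.
At (1, 28): MRS = 2/3.
The indifference curve has slope −2/3 at this bundle.

MRS = 2/3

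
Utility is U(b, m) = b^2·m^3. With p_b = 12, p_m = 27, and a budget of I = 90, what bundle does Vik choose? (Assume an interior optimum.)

MU_b = 2·b·m^3 and MU_m = 3·b^2·m^2.
MRS = MU_b/MU_m = (2/3)·m/b.
Tangency: set MRS = p_b/p_m = 12/27 = 4/9.
So (2/3)·m/b = 4/9, i.e. m = (2/3)·b.
Substitute into the budget 12·b + 27·m = 90: 30·b = 90, so b* = 3.
Then m* = (2/3)·3 = 2.

b* = 3, m* = 2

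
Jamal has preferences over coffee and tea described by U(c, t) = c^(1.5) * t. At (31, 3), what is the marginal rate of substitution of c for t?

MU_c = 1.5·√c·t and MU_t = c^(1.5).
MRS = MU_c/MU_t = (1.5)·t/c.
At (31, 3): MRS = 9/62.
That is, one extra unit of c is worth 9/62 units of t at the margin.

MRS = 9/62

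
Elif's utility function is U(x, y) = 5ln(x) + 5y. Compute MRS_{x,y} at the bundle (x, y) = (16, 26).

MU_x = 5/x, MU_y = 5.
MRS = 5/x ÷ 5.
At (16, 26): MRS = 1/16.
The indifference curve has slope −1/16 at this bundle.

MRS = 1/16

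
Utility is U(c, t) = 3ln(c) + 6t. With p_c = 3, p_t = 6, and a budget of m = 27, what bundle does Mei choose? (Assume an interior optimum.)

c* = 1, t* = 4

MU_c = 3/c, MU_t = 6.
MRS = 3/c ÷ 6.
Tangency: set MRS = p_c/p_t = 3/6 = 0.5.
MRS depends only on c: 0.5/c = 0.5 ⇒ c* = 0.5/0.5 = 1.
From the budget, 6·t = 27 − 3·1 = 24, so t* = 4.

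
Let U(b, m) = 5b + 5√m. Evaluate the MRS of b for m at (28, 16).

MU_b = 5, MU_m = 5/(2√m).
MRS = 5 ÷ (5/(2√m)).
At (28, 16): MRS = 8.
So at (28, 16) the consumer would give up 8 units of m for one more unit of b.

MRS = 8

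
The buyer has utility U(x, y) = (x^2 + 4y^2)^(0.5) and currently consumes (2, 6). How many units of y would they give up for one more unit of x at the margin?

For CES with ρ = 2, MRS = (1/4)·(y/x)^(-1).
At (2, 6): MRS = 1/12.
So at (2, 6) the consumer would give up 1/12 units of y for one more unit of x.

MRS = 1/12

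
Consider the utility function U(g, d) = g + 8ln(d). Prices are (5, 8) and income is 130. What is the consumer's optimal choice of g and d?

MU_g = 1, MU_d = 8/d.
MRS = 1 ÷ (8/d).
Tangency: set MRS = p_g/p_d = 5/8 = 0.625.
MRS depends only on d: 0.125·d = 0.625 ⇒ d* = 0.625/0.125 = 5.
From the budget, 5·g = 130 − 8·5 = 90, so g* = 18.

g* = 18, d* = 5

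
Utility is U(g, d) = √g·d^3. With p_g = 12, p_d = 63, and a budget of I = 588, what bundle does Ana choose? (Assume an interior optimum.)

MU_g = 0.5·g^(-0.5)·d^3 and MU_d = 3·√g·d^2.
MRS = MU_g/MU_d = (1/6)·d/g.
Tangency: set MRS = p_g/p_d = 12/63 = 4/21.
So (1/6)·d/g = 4/21, i.e. d = (8/7)·g.
Substitute into the budget 12·g + 63·d = 588: 84·g = 588, so g* = 7.
Then d* = (8/7)·7 = 8.

g* = 7, d* = 8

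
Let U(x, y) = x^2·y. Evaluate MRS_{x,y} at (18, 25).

MU_x = 2·x·y and MU_y = x^2.
MRS = MU_x/MU_y = (2/1)·y/x.
At (18, 25): MRS = 25/9.
That is, one extra unit of x is worth 25/9 units of y at the margin.

MRS = 25/9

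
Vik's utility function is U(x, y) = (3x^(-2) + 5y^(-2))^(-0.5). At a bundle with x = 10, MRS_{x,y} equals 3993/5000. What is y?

For CES with ρ = -2, MRS = (3/5)·(y/x)^3.
Setting (3/5)·(y/10)^3 = 3993/5000 gives (y/10)^3 = 1331/1000, so y/10 = 1.1 and y = 11.

y = 11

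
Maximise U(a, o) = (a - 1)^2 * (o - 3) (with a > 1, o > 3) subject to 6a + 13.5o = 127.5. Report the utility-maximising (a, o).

MU_a = 2·(a−1)·(o−3), MU_o = (a−1)^2.
MRS = (2/1)·(o−3)/(a−1).
Tangency: set MRS = p_a/p_o = 6/13.5 = 4/9.
So (2/1)·(o − 3)/(a − 1) = 4/9, i.e. (o − 3) = (2/9)·(a − 1).
Rewrite the budget in excess-of-subsistence terms: 6·(a − 1) + 13.5·(o − 3) = 127.5 − 6·1 − 13.5·3 = 81.
Substituting, 9·(a − 1) = 81, so a − 1 = 9 and a* = 10.
Then o − 3 = (2/9)·9 = 2, so o* = 5.

a* = 10, o* = 5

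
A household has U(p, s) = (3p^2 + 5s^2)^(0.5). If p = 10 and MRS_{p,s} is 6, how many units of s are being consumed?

s = 1

For CES with ρ = 2, MRS = (3/5)·(s/p)^(-1).
Setting (3/5)·(s/10)^(-1) = 6 gives (s/10)^(-1) = 10, so s/10 = 0.1 and s = 1.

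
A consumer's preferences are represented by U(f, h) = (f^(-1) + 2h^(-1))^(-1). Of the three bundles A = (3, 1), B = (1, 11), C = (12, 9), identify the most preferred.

Evaluate utility at each bundle:
U(A) = 0.429.
U(B) = 0.846.
U(C) = 3.273.
Highest utility is C, so C ≻ B ≻ A.

Bundle C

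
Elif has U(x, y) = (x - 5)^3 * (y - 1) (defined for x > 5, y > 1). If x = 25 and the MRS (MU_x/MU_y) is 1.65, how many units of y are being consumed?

y = 12

MU_x = 3·(x−5)^2·(y−1), MU_y = (x−5)^3.
MRS = (3/1)·(y−1)/(x−5).
Substitute x = 25: MRS = (y − 1)/(20/3). Setting this equal to 1.65 gives y − 1 = 1.65·(20/3) = 11, so y = 12.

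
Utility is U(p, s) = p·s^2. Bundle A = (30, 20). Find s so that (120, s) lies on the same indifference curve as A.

U(30, 20) = 12000.
Set U(120, s) = 12000 and solve.
With p = 120: s^2 = 12000/120 = 100; taking the square root, s = 10.
Check: U(120, 10) = 12000.

s = 10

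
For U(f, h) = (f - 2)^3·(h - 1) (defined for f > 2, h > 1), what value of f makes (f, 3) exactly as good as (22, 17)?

f = 42

U(22, 17) = 128000.
Set U(f, 3) = 128000 and solve.
With h = 3: (3 − 1) = 2, so (f − 2)^3 = 128000/2 = 64000.
Taking the cube root (with f > 2): f − 2 = 40, so f = 42.
Check: U(42, 3) = 128000.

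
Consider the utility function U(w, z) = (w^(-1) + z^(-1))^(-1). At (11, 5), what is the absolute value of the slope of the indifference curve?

For CES with ρ = -1, MRS = (z/w)^2.
At (11, 5): MRS = 25/121.
So at (11, 5) the consumer would give up 25/121 units of z for one more unit of w.

MRS = 25/121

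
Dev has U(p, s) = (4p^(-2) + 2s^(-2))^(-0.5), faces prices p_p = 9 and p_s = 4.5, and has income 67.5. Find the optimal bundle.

p* = 5, s* = 5

For CES with ρ = -2, MRS = (4/2)·(s/p)^3.
Tangency: set MRS = p_p/p_s = 9/4.5 = 2.
So (s/p)^3 = 1; taking the cube root, s/p = 1, i.e. s = p.
Substitute into the budget 9·p + 4.5·s = 67.5: 13.5·p = 67.5, so p* = 5 and s* = 5.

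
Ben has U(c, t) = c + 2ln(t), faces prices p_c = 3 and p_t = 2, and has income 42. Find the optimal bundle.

MU_c = 1, MU_t = 2/t.
MRS = 1 ÷ (2/t).
Tangency: set MRS = p_c/p_t = 3/2 = 1.5.
MRS depends only on t: 0.5·t = 1.5 ⇒ t* = 1.5/0.5 = 3.
From the budget, 3·c = 42 − 2·3 = 36, so c* = 12.

c* = 12, t* = 3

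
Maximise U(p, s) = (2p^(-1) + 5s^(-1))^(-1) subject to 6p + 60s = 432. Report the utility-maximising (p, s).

For CES with ρ = -1, MRS = (2/5)·(s/p)^2.
Tangency: set MRS = p_p/p_s = 6/60 = 0.1.
So (s/p)^2 = 0.25; taking the square root, s/p = 0.5, i.e. s = 0.5·p.
Substitute into the budget 6·p + 60·s = 432: 36·p = 432, so p* = 12 and s* = 0.5·12 = 6.

p* = 12, s* = 6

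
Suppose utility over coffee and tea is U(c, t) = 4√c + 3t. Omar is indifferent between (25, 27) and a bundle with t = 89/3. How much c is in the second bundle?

U(25, 27) = 101.
Set U(c, 89/3) = 101 and solve.
With t = 89/3: 4√c = 101 − 3·89/3 = 12, so √c = 3 and c = 9.
Check: U(9, 89/3) = 101.

c = 9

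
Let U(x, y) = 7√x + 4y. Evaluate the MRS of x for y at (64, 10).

MRS = 7/64

MU_x = 7/(2√x), MU_y = 4.
MRS = 7/(2√x) ÷ 4.
At (64, 10): MRS = 7/64.
The indifference curve has slope −7/64 at this bundle.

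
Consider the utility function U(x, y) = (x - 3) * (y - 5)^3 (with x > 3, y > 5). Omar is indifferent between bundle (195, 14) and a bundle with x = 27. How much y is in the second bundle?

y = 23

U(195, 14) = 139968.
Set U(27, y) = 139968 and solve.
With x = 27: (27 − 3) = 24, so (y − 5)^3 = 139968/24 = 5832.
Taking the cube root (with y > 5): y − 5 = 18, so y = 23.
Check: U(27, 23) = 139968.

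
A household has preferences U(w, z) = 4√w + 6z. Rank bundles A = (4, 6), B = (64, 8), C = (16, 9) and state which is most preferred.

Evaluate utility at each bundle:
U(A) = 44.000.
U(B) = 80.000.
U(C) = 70.000.
Highest utility is B, so B ≻ C ≻ A.

Bundle B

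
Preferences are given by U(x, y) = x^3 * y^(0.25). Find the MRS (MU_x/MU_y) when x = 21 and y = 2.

MRS = 8/7

MU_x = 3·x^2·y^(0.25) and MU_y = 0.25·x^3·y^(-0.75).
MRS = MU_x/MU_y = (12)·y/x.
At (21, 2): MRS = 8/7.
The indifference curve has slope −8/7 at this bundle.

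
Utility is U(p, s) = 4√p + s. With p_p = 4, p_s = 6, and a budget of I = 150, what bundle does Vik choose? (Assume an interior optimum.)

MU_p = 4/(2√p), MU_s = 1.
MRS = 4/(2√p) ÷ 1.
Tangency: set MRS = p_p/p_s = 4/6 = 2/3.
MRS depends only on p: 2/√p = 2/3 ⇒ √p = 2/(2/3) = 3 ⇒ p* = 9.
From the budget, 6·s = 150 − 4·9 = 114, so s* = 19.

p* = 9, s* = 19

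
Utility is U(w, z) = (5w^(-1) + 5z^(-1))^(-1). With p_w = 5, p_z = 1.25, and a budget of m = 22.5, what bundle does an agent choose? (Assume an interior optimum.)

w* = 3, z* = 6

For CES with ρ = -1, MRS = (z/w)^2.
Tangency: set MRS = p_w/p_z = 5/1.25 = 4.
So (z/w)^2 = 4; taking the square root, z/w = 2, i.e. z = 2·w.
Substitute into the budget 5·w + 1.25·z = 22.5: 7.5·w = 22.5, so w* = 3 and z* = 2·3 = 6.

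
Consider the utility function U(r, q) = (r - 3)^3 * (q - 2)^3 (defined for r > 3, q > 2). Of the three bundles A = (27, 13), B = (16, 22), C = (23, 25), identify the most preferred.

Bundle C

Evaluate utility at each bundle:
U(A) = 18399744.
U(B) = 17576000.
U(C) = 97336000.
Highest utility is C, so C ≻ A ≻ B.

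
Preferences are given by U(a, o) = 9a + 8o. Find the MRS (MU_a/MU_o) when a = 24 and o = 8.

MU_a = 9, MU_o = 8, so MRS = 9/8 = 1.125 at every bundle.
At (24, 8): MRS = 1.125.
So at (24, 8) the consumer would give up 1.125 units of o for one more unit of a.

MRS = 1.125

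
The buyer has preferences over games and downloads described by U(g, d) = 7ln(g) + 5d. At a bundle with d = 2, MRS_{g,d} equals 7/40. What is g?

g = 8

MU_g = 7/g, MU_d = 5.
MRS = 7/g ÷ 5.
MRS depends only on g: 1.4/g = 7/40 ⇒ g = 1.4/(7/40) = 8.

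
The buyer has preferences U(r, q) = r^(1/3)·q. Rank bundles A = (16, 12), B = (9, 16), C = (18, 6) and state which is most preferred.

Bundle B

Evaluate utility at each bundle:
U(A) = 30.238.
U(B) = 33.281.
U(C) = 15.724.
Highest utility is B, so B ≻ A ≻ C.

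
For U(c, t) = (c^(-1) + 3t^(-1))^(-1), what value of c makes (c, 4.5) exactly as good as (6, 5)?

c = 10

U depends on (c, t) only through S = c^(-1) + 3t^(-1), so equal utility means equal S. At (6, 5): S = 23/30.
With t = 4.5: 3·4.5^(-1) = 2/3, so c^(-1) = 23/30 − 2/3 = 0.1.
Hence c = 1/0.1 = 10.
Check: U(10, 4.5) = 1.3043.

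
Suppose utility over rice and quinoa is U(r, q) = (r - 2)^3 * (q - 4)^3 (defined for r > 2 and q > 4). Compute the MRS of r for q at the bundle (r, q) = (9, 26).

MRS = 22/7

MU_r = 3·(r−2)^2·(q−4)^3, MU_q = 3·(r−2)^3·(q−4)^2.
MRS = (q−4)/(r−2).
At (9, 26): MRS = 22/7.
So at (9, 26) the consumer would give up 22/7 units of q for one more unit of r.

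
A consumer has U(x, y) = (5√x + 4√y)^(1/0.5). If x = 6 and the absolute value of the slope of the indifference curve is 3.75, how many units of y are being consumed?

For CES with ρ = 0.5, MRS = (5/4)·√(y/x).
Setting (5/4)·√(y/6) = 3.75 gives √(y/6) = 3, so y/6 = 9 and y = 54.

y = 54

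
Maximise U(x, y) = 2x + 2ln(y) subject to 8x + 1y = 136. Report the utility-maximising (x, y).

x* = 16, y* = 8

MU_x = 2, MU_y = 2/y.
MRS = 2 ÷ (2/y).
Tangency: set MRS = p_x/p_y = 8/1 = 8.
MRS depends only on y: y = 8 ⇒ y* = 8.
From the budget, 8·x = 136 − 1·8 = 128, so x* = 16.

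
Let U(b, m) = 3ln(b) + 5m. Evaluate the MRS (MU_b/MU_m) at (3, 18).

MU_b = 3/b, MU_m = 5.
MRS = 3/b ÷ 5.
At (3, 18): MRS = 0.2.
That is, one extra unit of b is worth 0.2 units of m at the margin.

MRS = 0.2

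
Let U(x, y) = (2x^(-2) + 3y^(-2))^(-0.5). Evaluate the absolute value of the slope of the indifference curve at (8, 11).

MRS = 1331/768

For CES with ρ = -2, MRS = (2/3)·(y/x)^3.
At (8, 11): MRS = 1331/768.
The indifference curve has slope −1331/768 at this bundle.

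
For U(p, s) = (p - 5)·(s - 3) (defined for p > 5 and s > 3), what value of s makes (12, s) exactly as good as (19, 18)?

s = 33

U(19, 18) = 210.
Set U(12, s) = 210 and solve.
With p = 12: (12 − 5) = 7, so (s − 3) = 210/7 = 30.
So s = 3 + 30 = 33.
Check: U(12, 33) = 210.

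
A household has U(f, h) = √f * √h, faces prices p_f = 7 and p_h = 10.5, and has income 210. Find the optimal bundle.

MU_f = 0.5·f^(-0.5)·√h and MU_h = 0.5·√f·h^(-0.5).
MRS = MU_f/MU_h = h/f.
Tangency: set MRS = p_f/p_h = 7/10.5 = 2/3.
So h/f = 2/3, i.e. h = (2/3)·f.
Substitute into the budget 7·f + 10.5·h = 210: 14·f = 210, so f* = 15.
Then h* = (2/3)·15 = 10.

f* = 15, h* = 10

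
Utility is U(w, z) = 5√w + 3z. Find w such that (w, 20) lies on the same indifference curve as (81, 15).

w = 36

U(81, 15) = 90.
Set U(w, 20) = 90 and solve.
With z = 20: 5√w = 90 − 3·20 = 30, so √w = 6 and w = 36.
Check: U(36, 20) = 90.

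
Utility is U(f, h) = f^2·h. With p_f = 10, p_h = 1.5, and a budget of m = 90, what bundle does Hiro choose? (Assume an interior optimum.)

f* = 6, h* = 20

MU_f = 2·f·h and MU_h = f^2.
MRS = MU_f/MU_h = (2/1)·h/f.
Tangency: set MRS = p_f/p_h = 10/1.5 = 20/3.
So (2/1)·h/f = 20/3, i.e. h = (10/3)·f.
Substitute into the budget 10·f + 1.5·h = 90: 15·f = 90, so f* = 6.
Then h* = (10/3)·6 = 20.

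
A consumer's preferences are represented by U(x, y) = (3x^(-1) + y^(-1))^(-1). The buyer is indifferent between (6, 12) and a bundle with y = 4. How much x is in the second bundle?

U depends on (x, y) only through S = 3x^(-1) + y^(-1), so equal utility means equal S. At (6, 12): S = 7/12.
With y = 4: 4^(-1) = 0.25, so 3x^(-1) = 7/12 − 0.25 = 1/3, i.e. x^(-1) = 1/9.
Hence x = 1/(1/9) = 9.
Check: U(9, 4) = 1.7143.

x = 9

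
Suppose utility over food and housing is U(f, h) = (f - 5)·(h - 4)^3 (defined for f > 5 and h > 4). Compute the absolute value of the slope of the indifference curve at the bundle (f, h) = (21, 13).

MU_f = (h−4)^3, MU_h = 3·(f−5)·(h−4)^2.
MRS = (1/3)·(h−4)/(f−5).
At (21, 13): MRS = 3/16.
That is, one extra unit of f is worth 3/16 units of h at the margin.

MRS = 3/16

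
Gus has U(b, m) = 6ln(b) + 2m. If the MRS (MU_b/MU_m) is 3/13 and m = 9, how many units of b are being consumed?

MU_b = 6/b, MU_m = 2.
MRS = 6/b ÷ 2.
MRS depends only on b: 3/b = 3/13 ⇒ b = 3/(3/13) = 13.

b = 13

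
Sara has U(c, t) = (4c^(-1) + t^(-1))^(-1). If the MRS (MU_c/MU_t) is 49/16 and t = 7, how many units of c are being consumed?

c = 8

For CES with ρ = -1, MRS = (4/1)·(t/c)^2.
Setting (4/1)·(7/c)^2 = 49/16 gives (7/c)^2 = 49/64, so 7/c = 0.875 and c = 8.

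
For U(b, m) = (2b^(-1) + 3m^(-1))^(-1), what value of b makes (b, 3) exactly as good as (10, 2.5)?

U depends on (b, m) only through S = 2b^(-1) + 3m^(-1), so equal utility means equal S. At (10, 2.5): S = 1.4.
With m = 3: 3·3^(-1) = 1, so 2b^(-1) = 1.4 − 1 = 0.4, i.e. b^(-1) = 0.2.
Hence b = 1/0.2 = 5.
Check: U(5, 3) = 0.7143.

b = 5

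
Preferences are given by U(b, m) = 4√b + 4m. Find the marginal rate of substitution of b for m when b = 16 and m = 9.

MU_b = 4/(2√b), MU_m = 4.
MRS = 4/(2√b) ÷ 4.
At (16, 9): MRS = 0.125.
So at (16, 9) the consumer would give up 0.125 units of m for one more unit of b.

MRS = 0.125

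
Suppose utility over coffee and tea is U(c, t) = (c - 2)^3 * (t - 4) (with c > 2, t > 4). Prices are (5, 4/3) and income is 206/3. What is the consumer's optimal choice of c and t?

MU_c = 3·(c−2)^2·(t−4), MU_t = (c−2)^3.
MRS = (3/1)·(t−4)/(c−2).
Tangency: set MRS = p_c/p_t = 5/(4/3) = 3.75.
So (3/1)·(t − 4)/(c − 2) = 3.75, i.e. (t − 4) = 1.25·(c − 2).
Rewrite the budget in excess-of-subsistence terms: 5·(c − 2) + (4/3)·(t − 4) = 206/3 − 5·2 − (4/3)·4 = 160/3.
Substituting, (20/3)·(c − 2) = 160/3, so c − 2 = 8 and c* = 10.
Then t − 4 = 1.25·8 = 10, so t* = 14.

c* = 10, t* = 14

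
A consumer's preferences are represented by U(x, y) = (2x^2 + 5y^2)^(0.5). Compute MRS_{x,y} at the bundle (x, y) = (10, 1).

For CES with ρ = 2, MRS = (2/5)·(y/x)^(-1).
At (10, 1): MRS = 4.
The indifference curve has slope −4 at this bundle.

MRS = 4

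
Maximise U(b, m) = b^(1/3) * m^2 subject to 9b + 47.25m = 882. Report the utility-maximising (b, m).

b* = 14, m* = 16

MU_b = 1/3·b^(-2/3)·m^2 and MU_m = 2·b^(1/3)·m.
MRS = MU_b/MU_m = (1/6)·m/b.
Tangency: set MRS = p_b/p_m = 9/47.25 = 4/21.
So (1/6)·m/b = 4/21, i.e. m = (8/7)·b.
Substitute into the budget 9·b + 47.25·m = 882: 63·b = 882, so b* = 14.
Then m* = (8/7)·14 = 16.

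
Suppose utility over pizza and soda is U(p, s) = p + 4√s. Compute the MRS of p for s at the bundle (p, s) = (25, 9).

MRS = 1.5

MU_p = 1, MU_s = 4/(2√s).
MRS = 1 ÷ (4/(2√s)).
At (25, 9): MRS = 1.5.
So at (25, 9) the consumer would give up 1.5 units of s for one more unit of p.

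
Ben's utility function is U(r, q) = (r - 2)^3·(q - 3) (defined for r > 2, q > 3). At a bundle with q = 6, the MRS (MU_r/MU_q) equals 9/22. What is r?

r = 24

MU_r = 3·(r−2)^2·(q−3), MU_q = (r−2)^3.
MRS = (3/1)·(q−3)/(r−2).
Substitute q = 6: MRS = 9/(r − 2). Setting this equal to 9/22 gives r − 2 = 9/(9/22) = 22, so r = 24.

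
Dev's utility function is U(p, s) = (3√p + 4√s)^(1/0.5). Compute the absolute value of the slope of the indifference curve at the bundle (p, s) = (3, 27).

For CES with ρ = 0.5, MRS = (3/4)·√(s/p).
At (3, 27): MRS = 2.25.
The indifference curve has slope −2.25 at this bundle.

MRS = 2.25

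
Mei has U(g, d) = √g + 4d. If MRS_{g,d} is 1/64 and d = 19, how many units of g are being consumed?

MU_g = 1/(2√g), MU_d = 4.
MRS = 1/(2√g) ÷ 4.
MRS depends only on g: 0.125/√g = 1/64 ⇒ √g = 0.125/(1/64) = 8 ⇒ g = 64.

g = 64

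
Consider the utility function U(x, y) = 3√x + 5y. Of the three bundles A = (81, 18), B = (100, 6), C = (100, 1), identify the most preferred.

Evaluate utility at each bundle:
U(A) = 117.000.
U(B) = 60.000.
U(C) = 35.000.
Highest utility is A, so A ≻ B ≻ C.

Bundle A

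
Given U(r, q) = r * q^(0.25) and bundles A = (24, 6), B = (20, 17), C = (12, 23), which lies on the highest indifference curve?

Bundle B

Evaluate utility at each bundle:
U(A) = 37.562.
U(B) = 40.611.
U(C) = 26.279.
Highest utility is B, so B ≻ A ≻ C.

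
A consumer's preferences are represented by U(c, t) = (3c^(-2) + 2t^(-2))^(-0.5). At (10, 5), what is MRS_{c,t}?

MRS = 3/16

For CES with ρ = -2, MRS = (3/2)·(t/c)^3.
At (10, 5): MRS = 3/16.
That is, one extra unit of c is worth 3/16 units of t at the margin.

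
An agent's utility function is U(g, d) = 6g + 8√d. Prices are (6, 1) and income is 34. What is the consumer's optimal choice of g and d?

g* = 3, d* = 16

MU_g = 6, MU_d = 8/(2√d).
MRS = 6 ÷ (8/(2√d)).
Tangency: set MRS = p_g/p_d = 6/1 = 6.
MRS depends only on d: 1.5·√d = 6 ⇒ √d = 6/1.5 = 4 ⇒ d* = 16.
From the budget, 6·g = 34 − 1·16 = 18, so g* = 3.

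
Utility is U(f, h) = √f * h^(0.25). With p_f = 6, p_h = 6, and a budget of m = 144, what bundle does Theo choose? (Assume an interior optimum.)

MU_f = 0.5·f^(-0.5)·h^(0.25) and MU_h = 0.25·√f·h^(-0.75).
MRS = MU_f/MU_h = (2)·h/f.
Tangency: set MRS = p_f/p_h = 6/6 = 1.
So (2)·h/f = 1, i.e. h = 0.5·f.
Substitute into the budget 6·f + 6·h = 144: 9·f = 144, so f* = 16.
Then h* = 0.5·16 = 8.

f* = 16, h* = 8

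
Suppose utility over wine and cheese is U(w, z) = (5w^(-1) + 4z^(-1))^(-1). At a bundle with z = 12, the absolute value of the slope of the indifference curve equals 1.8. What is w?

w = 10

For CES with ρ = -1, MRS = (5/4)·(z/w)^2.
Setting (5/4)·(12/w)^2 = 1.8 gives (12/w)^2 = 36/25, so 12/w = 1.2 and w = 10.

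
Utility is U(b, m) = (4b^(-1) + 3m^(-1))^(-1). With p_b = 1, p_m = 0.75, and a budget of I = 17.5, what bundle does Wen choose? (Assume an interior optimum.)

b* = 10, m* = 10

For CES with ρ = -1, MRS = (4/3)·(m/b)^2.
Tangency: set MRS = p_b/p_m = 1/0.75 = 4/3.
So (m/b)^2 = 1; taking the square root, m/b = 1, i.e. m = b.
Substitute into the budget 1·b + 0.75·m = 17.5: 1.75·b = 17.5, so b* = 10 and m* = 10.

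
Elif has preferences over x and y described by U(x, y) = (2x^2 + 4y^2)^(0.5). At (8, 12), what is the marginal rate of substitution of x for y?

MRS = 1/3

For CES with ρ = 2, MRS = (2/4)·(y/x)^(-1).
At (8, 12): MRS = 1/3.
So at (8, 12) the consumer would give up 1/3 units of y for one more unit of x.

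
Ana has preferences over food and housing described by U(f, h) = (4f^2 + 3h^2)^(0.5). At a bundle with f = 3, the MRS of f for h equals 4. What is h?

For CES with ρ = 2, MRS = (4/3)·(h/f)^(-1).
Setting (4/3)·(h/3)^(-1) = 4 gives (h/3)^(-1) = 3, so h/3 = 1/3 and h = 1.

h = 1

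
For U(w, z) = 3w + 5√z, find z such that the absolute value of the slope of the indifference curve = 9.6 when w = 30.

z = 64

MU_w = 3, MU_z = 5/(2√z).
MRS = 3 ÷ (5/(2√z)).
MRS depends only on z: 1.2·√z = 9.6 ⇒ √z = 9.6/1.2 = 8 ⇒ z = 64.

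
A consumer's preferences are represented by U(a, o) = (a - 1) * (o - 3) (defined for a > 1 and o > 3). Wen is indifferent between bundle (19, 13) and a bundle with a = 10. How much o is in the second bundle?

o = 23

U(19, 13) = 180.
Set U(10, o) = 180 and solve.
With a = 10: (10 − 1) = 9, so (o − 3) = 180/9 = 20.
So o = 3 + 20 = 23.
Check: U(10, 23) = 180.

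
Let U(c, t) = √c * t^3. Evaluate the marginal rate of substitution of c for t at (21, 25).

MU_c = 0.5·c^(-0.5)·t^3 and MU_t = 3·√c·t^2.
MRS = MU_c/MU_t = (1/6)·t/c.
At (21, 25): MRS = 25/126.
The indifference curve has slope −25/126 at this bundle.

MRS = 25/126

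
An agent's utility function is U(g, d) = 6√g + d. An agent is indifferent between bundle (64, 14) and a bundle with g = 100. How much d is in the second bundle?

U(64, 14) = 62.
Set U(100, d) = 62 and solve.
With g = 100: √100 = 10, so d = 62 − 6·10 = 2.
Check: U(100, 2) = 62.

d = 2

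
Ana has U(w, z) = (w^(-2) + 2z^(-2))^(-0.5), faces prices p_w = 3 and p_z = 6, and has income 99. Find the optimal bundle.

w* = 11, z* = 11

For CES with ρ = -2, MRS = (1/2)·(z/w)^3.
Tangency: set MRS = p_w/p_z = 3/6 = 0.5.
So (z/w)^3 = 1; taking the cube root, z/w = 1, i.e. z = w.
Substitute into the budget 3·w + 6·z = 99: 9·w = 99, so w* = 11 and z* = 11.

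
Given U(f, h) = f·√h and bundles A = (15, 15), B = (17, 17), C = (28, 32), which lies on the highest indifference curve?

Bundle C

Evaluate utility at each bundle:
U(A) = 58.095.
U(B) = 70.093.
U(C) = 158.392.
Highest utility is C, so C ≻ B ≻ A.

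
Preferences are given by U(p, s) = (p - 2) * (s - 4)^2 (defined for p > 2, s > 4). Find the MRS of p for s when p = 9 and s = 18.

MU_p = (s−4)^2, MU_s = 2·(p−2)·(s−4).
MRS = (1/2)·(s−4)/(p−2).
At (9, 18): MRS = 1.
So at (9, 18) the consumer would give up 1 units of s for one more unit of p.

MRS = 1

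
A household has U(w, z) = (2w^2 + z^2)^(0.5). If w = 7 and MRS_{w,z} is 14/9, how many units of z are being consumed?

z = 9

For CES with ρ = 2, MRS = (2/1)·(z/w)^(-1).
Setting (2/1)·(z/7)^(-1) = 14/9 gives (z/7)^(-1) = 7/9, so z/7 = 9/7 and z = 9.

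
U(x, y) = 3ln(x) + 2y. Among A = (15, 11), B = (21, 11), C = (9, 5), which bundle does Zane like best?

Evaluate utility at each bundle:
U(A) = 30.124.
U(B) = 31.134.
U(C) = 16.592.
Highest utility is B, so B ≻ A ≻ C.

Bundle B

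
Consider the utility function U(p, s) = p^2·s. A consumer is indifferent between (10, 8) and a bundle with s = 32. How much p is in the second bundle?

U(10, 8) = 800.
Set U(p, 32) = 800 and solve.
With s = 32: p^2 = 800/32 = 25; taking the square root, p = 5.
Check: U(5, 32) = 800.

p = 5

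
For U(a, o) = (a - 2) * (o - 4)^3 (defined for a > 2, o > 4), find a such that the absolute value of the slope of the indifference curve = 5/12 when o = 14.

a = 10

MU_a = (o−4)^3, MU_o = 3·(a−2)·(o−4)^2.
MRS = (1/3)·(o−4)/(a−2).
Substitute o = 14: MRS = (10/3)/(a − 2). Setting this equal to 5/12 gives a − 2 = (10/3)/(5/12) = 8, so a = 10.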